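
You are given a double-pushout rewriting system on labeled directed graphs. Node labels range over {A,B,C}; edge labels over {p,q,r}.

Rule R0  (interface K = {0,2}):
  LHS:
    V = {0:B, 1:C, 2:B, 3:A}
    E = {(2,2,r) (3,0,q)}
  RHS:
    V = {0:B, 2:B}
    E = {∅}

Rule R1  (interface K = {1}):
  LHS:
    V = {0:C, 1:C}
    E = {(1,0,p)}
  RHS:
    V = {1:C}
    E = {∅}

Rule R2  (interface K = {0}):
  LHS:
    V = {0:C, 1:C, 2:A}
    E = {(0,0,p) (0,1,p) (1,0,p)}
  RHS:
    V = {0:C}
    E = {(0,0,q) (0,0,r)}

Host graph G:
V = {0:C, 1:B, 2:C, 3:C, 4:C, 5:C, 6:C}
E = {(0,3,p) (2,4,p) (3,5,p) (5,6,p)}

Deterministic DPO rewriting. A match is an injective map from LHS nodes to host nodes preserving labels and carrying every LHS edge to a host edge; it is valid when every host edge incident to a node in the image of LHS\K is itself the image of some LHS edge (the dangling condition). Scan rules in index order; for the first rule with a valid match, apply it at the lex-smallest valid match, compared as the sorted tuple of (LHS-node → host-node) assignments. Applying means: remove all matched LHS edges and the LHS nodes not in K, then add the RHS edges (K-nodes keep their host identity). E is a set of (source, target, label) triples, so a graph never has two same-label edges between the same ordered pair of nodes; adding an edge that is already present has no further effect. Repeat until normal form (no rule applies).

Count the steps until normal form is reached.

[0] host  ⇒  7 nodes, 4 edges  {0-p->3 2-p->4 3-p->5 5-p->6}
[1] R1 @ {0↦4, 1↦2}  ⇒  6 nodes, 3 edges  {0-p->3 3-p->5 5-p->6}
[2] R1 @ {0↦6, 1↦5}  ⇒  5 nodes, 2 edges  {0-p->3 3-p->5}
[3] R1 @ {0↦5, 1↦3}  ⇒  4 nodes, 1 edges  {0-p->3}
[4] R1 @ {0↦3, 1↦0}  ⇒  3 nodes, 0 edges  {∅}
normal form: no rule applies after step 4

Answer: 4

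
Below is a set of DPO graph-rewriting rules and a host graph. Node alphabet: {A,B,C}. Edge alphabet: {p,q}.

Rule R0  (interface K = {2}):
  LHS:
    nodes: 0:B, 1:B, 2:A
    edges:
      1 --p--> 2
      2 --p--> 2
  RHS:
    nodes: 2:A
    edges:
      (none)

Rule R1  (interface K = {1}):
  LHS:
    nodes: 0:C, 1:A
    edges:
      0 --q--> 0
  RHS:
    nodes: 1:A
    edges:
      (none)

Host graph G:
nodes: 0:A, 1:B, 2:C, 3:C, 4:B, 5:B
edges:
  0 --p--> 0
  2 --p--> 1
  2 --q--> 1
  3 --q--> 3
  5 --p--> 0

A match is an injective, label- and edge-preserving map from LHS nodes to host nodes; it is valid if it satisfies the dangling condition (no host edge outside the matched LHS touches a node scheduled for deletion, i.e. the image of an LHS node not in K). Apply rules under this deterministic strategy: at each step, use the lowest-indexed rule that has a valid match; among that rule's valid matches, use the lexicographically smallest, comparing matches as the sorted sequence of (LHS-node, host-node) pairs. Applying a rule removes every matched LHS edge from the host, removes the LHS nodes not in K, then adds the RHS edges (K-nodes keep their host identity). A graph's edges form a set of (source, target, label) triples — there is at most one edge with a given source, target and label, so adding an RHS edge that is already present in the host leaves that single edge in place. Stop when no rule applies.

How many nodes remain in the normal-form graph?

Answer: 3

Steps:
start.  V:6 E:5  edges: 0-p->0 2-p->1 2-q->1 3-q->3 5-p->0
1. fire R0 via {0↦4, 1↦5, 2↦0}  →  V:4 E:3  edges: 2-p->1 2-q->1 3-q->3
2. fire R1 via {0↦3, 1↦0}  →  V:3 E:2  edges: 2-p->1 2-q->1
halt: no rule applies after step 2
NF nodes: {0:A, 1:B, 2:C}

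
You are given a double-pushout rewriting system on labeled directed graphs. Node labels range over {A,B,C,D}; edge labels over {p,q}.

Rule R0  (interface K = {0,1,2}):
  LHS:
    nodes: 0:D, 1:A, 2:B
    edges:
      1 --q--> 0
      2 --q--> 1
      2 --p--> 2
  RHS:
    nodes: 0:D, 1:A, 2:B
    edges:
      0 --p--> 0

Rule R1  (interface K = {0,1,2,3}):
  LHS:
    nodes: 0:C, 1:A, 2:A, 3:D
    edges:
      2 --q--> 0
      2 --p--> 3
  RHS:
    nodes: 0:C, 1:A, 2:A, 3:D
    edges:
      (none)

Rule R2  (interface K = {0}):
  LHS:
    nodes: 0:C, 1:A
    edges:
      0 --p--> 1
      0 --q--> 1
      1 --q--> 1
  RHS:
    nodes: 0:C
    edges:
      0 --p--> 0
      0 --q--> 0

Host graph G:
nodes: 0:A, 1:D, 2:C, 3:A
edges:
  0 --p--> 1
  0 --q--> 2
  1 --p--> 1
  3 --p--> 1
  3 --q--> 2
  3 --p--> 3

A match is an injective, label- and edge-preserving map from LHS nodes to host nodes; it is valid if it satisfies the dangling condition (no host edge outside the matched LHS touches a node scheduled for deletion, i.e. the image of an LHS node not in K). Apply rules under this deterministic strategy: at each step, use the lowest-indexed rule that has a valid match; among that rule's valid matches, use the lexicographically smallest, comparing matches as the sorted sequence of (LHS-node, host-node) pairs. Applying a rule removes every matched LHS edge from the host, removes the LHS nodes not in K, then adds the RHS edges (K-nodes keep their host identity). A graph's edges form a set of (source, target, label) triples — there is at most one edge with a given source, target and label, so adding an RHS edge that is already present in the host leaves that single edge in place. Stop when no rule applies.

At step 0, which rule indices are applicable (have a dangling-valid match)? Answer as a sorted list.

R0: no valid match — LHS pattern not found
R1: 2 valid matches — {0↦2, 1↦0, 2↦3, 3↦1}, {0↦2, 1↦3, 2↦0, 3↦1}
R2: no valid match — LHS pattern not found

Answer: [R1]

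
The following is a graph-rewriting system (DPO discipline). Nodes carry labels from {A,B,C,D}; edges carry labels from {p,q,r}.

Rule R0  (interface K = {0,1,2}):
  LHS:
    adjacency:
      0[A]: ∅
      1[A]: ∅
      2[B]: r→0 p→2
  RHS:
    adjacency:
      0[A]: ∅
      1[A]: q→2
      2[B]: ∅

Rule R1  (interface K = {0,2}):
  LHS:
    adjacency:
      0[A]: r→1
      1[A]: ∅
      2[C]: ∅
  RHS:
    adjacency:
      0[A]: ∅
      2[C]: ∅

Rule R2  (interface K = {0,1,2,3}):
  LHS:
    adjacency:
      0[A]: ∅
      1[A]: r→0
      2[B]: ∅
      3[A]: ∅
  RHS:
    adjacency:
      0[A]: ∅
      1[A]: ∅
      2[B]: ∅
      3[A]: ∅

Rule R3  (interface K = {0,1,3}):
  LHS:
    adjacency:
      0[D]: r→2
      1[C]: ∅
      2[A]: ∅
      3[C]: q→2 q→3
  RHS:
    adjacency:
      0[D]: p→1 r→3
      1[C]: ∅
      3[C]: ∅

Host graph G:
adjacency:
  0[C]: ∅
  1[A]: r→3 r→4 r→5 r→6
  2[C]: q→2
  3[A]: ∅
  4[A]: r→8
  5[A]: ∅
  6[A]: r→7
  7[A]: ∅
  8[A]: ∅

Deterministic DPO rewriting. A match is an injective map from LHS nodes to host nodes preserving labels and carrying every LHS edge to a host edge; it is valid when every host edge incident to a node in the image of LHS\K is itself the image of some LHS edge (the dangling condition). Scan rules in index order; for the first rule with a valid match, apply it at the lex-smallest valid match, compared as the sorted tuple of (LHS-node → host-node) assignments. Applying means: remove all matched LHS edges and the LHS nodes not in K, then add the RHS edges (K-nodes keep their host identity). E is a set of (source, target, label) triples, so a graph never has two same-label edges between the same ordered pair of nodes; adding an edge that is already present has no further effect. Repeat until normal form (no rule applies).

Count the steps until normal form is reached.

initial: |V|=9 |E|=7  E = 1-r->3 1-r->4 1-r->5 1-r->6 2-q->2 4-r->8 6-r->7
step 1: apply R1 at {0↦1, 1↦3, 2↦0}  → |V|=8 |E|=6  E = 1-r->4 1-r->5 1-r->6 2-q->2 4-r->8 6-r->7
step 2: apply R1 at {0↦1, 1↦5, 2↦0}  → |V|=7 |E|=5  E = 1-r->4 1-r->6 2-q->2 4-r->8 6-r->7
step 3: apply R1 at {0↦4, 1↦8, 2↦0}  → |V|=6 |E|=4  E = 1-r->4 1-r->6 2-q->2 6-r->7
step 4: apply R1 at {0↦1, 1↦4, 2↦0}  → |V|=5 |E|=3  E = 1-r->6 2-q->2 6-r->7
step 5: apply R1 at {0↦6, 1↦7, 2↦0}  → |V|=4 |E|=2  E = 1-r->6 2-q->2
step 6: apply R1 at {0↦1, 1↦6, 2↦0}  → |V|=3 |E|=1  E = 2-q->2
normal form: no rule applies after step 6

Answer: 6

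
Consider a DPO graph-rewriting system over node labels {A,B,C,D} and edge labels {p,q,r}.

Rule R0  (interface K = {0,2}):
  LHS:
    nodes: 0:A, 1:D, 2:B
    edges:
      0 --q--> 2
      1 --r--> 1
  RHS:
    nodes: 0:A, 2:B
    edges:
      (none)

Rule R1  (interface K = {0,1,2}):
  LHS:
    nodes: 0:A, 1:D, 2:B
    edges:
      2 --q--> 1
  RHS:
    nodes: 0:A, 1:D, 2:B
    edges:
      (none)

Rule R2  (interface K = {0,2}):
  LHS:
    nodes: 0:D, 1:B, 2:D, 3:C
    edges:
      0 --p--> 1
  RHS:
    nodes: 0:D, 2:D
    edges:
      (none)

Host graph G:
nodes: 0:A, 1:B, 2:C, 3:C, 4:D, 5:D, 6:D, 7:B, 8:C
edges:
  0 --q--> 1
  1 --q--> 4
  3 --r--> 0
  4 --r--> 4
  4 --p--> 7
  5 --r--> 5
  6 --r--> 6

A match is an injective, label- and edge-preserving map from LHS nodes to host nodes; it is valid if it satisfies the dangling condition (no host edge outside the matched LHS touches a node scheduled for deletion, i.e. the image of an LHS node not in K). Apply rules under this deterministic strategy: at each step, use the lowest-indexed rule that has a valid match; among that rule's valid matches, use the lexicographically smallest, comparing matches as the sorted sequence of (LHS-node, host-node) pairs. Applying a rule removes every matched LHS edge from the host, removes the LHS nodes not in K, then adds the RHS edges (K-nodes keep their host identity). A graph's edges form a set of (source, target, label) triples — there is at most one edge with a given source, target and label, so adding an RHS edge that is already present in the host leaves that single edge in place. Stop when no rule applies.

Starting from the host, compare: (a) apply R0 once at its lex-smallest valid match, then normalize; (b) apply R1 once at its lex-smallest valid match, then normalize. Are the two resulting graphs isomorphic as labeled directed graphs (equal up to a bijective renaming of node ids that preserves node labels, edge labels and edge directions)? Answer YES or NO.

Answer: YES

Steps:
branch R0-first: apply at {0↦0, 1↦5, 2↦1} → |E|=5, then 2 more step(s) → NF |V|=6 |E|=3 V={0:A, 1:B, 3:C, 4:D, 6:D, 8:C} E=3-r->0 4-r->4 6-r->6
branch R1-first: apply at {0↦0, 1↦4, 2↦1} → |E|=6, then 2 more step(s) → NF |V|=6 |E|=3 V={0:A, 1:B, 3:C, 4:D, 6:D, 8:C} E=3-r->0 4-r->4 6-r->6
graphs isomorphic (equal up to label-preserving node renaming)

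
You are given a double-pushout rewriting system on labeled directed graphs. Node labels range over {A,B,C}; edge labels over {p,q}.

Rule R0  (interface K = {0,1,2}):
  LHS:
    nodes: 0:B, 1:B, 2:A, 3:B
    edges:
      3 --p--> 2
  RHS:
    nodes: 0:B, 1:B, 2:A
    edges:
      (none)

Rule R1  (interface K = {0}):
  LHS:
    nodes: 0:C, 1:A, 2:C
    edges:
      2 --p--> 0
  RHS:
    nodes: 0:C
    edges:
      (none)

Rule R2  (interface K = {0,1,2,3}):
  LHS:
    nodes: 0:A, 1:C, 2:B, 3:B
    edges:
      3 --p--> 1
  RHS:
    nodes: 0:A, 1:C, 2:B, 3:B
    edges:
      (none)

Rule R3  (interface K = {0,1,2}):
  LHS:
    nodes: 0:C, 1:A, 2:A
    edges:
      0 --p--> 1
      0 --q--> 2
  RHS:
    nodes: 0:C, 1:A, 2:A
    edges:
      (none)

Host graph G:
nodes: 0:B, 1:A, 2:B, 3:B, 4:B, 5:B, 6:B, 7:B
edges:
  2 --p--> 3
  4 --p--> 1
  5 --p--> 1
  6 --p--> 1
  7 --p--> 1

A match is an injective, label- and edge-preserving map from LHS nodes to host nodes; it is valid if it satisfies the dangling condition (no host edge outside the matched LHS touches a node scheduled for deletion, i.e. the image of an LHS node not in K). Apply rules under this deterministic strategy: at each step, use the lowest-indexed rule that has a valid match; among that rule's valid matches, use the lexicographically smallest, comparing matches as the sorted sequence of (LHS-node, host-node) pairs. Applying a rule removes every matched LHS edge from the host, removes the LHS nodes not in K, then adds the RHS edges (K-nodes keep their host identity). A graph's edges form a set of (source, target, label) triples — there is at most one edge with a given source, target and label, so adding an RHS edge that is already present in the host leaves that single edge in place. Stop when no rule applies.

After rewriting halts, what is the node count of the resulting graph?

Answer: 4

Derivation:
initial: |V|=8 |E|=5  E = 2-p->3 4-p->1 5-p->1 6-p->1 7-p->1
step 1: apply R0 at {0↦0, 1↦2, 2↦1, 3↦4}  → |V|=7 |E|=4  E = 2-p->3 5-p->1 6-p->1 7-p->1
step 2: apply R0 at {0↦0, 1↦2, 2↦1, 3↦5}  → |V|=6 |E|=3  E = 2-p->3 6-p->1 7-p->1
step 3: apply R0 at {0↦0, 1↦2, 2↦1, 3↦6}  → |V|=5 |E|=2  E = 2-p->3 7-p->1
step 4: apply R0 at {0↦0, 1↦2, 2↦1, 3↦7}  → |V|=4 |E|=1  E = 2-p->3
halt: no rule applies after step 4
NF nodes: {0:B, 1:A, 2:B, 3:B}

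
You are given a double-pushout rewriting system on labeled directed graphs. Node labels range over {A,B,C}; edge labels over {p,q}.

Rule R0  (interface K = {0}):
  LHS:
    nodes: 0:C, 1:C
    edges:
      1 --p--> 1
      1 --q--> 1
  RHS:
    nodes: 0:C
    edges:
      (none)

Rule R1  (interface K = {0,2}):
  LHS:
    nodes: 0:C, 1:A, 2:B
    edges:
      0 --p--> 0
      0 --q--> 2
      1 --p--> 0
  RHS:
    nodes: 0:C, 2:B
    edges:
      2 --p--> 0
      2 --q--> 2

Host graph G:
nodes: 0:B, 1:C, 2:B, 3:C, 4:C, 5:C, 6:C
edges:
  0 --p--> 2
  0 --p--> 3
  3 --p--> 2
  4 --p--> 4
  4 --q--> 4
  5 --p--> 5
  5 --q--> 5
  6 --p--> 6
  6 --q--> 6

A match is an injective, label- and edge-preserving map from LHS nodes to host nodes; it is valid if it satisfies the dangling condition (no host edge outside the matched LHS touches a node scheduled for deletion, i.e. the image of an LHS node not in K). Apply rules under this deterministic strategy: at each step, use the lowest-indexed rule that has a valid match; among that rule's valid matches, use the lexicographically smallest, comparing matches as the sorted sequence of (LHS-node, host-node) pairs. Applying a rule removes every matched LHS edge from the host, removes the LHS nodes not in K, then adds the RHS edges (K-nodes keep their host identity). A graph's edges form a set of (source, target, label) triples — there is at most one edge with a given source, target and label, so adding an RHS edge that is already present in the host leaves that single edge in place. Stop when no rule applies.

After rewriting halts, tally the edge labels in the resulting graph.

Answer: p:3

Derivation:
[0] host  ⇒  7 nodes, 9 edges  {0-p->2 0-p->3 3-p->2 4-p->4 4-q->4 5-p->5 5-q->5 6-p->6 6-q->6}
[1] R0 @ {0↦1, 1↦4}  ⇒  6 nodes, 7 edges  {0-p->2 0-p->3 3-p->2 5-p->5 5-q->5 6-p->6 6-q->6}
[2] R0 @ {0↦1, 1↦5}  ⇒  5 nodes, 5 edges  {0-p->2 0-p->3 3-p->2 6-p->6 6-q->6}
[3] R0 @ {0↦1, 1↦6}  ⇒  4 nodes, 3 edges  {0-p->2 0-p->3 3-p->2}
halt: no rule applies after step 3
NF edges: [(0, 2, 'p'), (0, 3, 'p'), (3, 2, 'p')]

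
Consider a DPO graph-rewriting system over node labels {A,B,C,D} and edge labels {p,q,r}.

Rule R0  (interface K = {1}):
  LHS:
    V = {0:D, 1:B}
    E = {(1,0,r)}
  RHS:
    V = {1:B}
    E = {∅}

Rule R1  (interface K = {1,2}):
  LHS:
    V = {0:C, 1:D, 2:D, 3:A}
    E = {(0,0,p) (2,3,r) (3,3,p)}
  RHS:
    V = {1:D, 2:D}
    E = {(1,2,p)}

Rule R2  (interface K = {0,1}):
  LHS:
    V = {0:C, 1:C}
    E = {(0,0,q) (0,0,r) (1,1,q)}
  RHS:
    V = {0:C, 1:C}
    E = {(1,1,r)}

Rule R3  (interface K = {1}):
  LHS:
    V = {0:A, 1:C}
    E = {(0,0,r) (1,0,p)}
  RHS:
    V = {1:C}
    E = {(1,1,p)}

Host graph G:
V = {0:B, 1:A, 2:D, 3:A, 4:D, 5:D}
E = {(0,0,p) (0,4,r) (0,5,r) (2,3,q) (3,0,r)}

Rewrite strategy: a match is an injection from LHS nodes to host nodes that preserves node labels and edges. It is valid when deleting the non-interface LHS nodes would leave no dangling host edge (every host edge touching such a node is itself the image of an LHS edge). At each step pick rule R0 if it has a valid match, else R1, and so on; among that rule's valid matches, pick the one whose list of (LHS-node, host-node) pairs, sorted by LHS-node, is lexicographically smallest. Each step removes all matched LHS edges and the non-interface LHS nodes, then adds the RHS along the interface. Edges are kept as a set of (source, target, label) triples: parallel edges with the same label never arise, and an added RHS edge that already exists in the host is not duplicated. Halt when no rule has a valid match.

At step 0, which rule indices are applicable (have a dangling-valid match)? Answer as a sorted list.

Answer: [R0]

Steps:
R0: 2 valid matches — {0↦4, 1↦0}, {0↦5, 1↦0}
R1: no valid match — LHS pattern not found
R2: no valid match — LHS pattern not found
R3: no valid match — LHS pattern not found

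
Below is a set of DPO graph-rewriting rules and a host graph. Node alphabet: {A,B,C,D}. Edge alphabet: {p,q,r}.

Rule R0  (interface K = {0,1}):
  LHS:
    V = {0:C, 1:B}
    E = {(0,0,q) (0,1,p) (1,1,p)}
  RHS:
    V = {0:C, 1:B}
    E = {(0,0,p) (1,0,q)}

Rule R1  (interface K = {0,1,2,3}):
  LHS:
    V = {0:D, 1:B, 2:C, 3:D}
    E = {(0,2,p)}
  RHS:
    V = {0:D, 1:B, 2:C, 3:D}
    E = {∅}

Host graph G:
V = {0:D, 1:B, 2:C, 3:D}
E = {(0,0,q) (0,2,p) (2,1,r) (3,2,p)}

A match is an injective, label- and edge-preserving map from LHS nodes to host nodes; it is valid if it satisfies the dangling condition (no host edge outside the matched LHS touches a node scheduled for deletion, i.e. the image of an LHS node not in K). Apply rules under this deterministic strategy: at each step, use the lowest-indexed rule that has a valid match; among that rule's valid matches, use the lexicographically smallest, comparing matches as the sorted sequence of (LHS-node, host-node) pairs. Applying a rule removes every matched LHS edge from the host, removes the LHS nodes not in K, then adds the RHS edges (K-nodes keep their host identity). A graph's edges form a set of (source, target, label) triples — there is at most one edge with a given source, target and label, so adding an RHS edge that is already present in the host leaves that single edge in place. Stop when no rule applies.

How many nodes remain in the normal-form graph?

start.  V:4 E:4  edges: 0-q->0 0-p->2 2-r->1 3-p->2
1. fire R1 via {0↦0, 1↦1, 2↦2, 3↦3}  →  V:4 E:3  edges: 0-q->0 2-r->1 3-p->2
2. fire R1 via {0↦3, 1↦1, 2↦2, 3↦0}  →  V:4 E:2  edges: 0-q->0 2-r->1
normal form: no rule applies after step 2
NF nodes: {0:D, 1:B, 2:C, 3:D}

Answer: 4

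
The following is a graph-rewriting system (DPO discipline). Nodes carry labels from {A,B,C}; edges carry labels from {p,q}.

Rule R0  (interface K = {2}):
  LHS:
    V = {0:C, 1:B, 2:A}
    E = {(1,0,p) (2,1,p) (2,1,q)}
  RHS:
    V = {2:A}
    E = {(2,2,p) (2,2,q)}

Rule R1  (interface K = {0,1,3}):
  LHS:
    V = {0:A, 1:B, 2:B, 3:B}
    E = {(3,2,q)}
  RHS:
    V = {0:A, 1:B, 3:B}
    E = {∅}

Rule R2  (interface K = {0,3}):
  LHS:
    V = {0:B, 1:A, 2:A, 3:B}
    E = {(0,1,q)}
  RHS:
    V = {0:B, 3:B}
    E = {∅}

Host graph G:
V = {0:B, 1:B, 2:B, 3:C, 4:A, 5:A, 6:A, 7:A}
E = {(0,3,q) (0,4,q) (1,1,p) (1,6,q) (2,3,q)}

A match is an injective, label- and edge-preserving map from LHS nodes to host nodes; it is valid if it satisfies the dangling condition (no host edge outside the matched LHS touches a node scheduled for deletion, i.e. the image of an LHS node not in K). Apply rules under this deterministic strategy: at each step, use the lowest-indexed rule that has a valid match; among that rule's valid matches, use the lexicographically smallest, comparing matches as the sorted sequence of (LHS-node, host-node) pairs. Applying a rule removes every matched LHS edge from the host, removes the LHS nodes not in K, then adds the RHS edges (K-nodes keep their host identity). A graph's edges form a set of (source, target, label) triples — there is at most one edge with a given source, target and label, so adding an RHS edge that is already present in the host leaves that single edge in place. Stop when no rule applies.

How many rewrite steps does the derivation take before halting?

Answer: 2

Derivation:
[0] host  ⇒  8 nodes, 5 edges  {0-q->3 0-q->4 1-p->1 1-q->6 2-q->3}
[1] R2 @ {0↦0, 1↦4, 2↦5, 3↦1}  ⇒  6 nodes, 4 edges  {0-q->3 1-p->1 1-q->6 2-q->3}
[2] R2 @ {0↦1, 1↦6, 2↦7, 3↦0}  ⇒  4 nodes, 3 edges  {0-q->3 1-p->1 2-q->3}
normal form: no rule applies after step 2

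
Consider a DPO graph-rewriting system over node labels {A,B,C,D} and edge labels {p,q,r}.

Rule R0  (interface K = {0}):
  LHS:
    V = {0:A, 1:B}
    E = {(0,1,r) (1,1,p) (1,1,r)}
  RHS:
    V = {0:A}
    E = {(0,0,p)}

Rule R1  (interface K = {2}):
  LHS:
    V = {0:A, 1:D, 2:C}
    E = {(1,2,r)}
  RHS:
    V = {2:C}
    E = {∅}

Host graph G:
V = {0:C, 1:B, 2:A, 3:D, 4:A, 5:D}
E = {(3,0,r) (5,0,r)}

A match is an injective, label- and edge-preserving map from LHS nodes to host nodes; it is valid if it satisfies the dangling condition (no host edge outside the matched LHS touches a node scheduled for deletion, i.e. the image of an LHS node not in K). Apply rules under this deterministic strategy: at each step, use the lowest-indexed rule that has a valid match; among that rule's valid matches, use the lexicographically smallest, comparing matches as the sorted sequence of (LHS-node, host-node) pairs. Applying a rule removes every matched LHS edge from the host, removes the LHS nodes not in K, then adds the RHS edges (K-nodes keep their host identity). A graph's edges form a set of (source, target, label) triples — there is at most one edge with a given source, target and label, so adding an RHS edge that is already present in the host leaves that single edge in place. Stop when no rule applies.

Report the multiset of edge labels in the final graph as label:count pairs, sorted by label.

Answer: (no edges)

Steps:
initial: |V|=6 |E|=2  E = 3-r->0 5-r->0
step 1: apply R1 at {0↦2, 1↦3, 2↦0}  → |V|=4 |E|=1  E = 5-r->0
step 2: apply R1 at {0↦4, 1↦5, 2↦0}  → |V|=2 |E|=0  E = ∅
halt: no rule applies after step 2
NF edges: []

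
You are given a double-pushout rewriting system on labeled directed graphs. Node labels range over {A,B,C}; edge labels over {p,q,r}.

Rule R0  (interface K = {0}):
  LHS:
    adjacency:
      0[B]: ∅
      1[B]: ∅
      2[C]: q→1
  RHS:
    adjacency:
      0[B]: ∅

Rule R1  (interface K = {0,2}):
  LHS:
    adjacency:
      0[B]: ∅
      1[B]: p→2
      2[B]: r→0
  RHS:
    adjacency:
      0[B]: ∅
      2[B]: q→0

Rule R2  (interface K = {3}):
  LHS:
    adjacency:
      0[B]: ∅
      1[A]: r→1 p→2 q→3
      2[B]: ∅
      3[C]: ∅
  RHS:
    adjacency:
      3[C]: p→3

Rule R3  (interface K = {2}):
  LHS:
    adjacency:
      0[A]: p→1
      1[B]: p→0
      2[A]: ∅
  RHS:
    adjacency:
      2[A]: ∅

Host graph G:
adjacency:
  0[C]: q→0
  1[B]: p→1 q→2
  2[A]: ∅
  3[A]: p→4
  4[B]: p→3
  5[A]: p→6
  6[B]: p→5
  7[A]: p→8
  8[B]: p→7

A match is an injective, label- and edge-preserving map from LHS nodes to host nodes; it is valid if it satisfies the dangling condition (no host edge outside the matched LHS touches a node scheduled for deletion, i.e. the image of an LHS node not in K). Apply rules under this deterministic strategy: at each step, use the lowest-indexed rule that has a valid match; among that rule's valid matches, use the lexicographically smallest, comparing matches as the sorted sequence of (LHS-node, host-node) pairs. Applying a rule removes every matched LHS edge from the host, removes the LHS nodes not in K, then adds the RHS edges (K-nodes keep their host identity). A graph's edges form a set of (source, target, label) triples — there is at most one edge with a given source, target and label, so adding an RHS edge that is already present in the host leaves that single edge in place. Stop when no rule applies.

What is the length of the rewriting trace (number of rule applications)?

initial: |V|=9 |E|=9  E = 0-q->0 1-p->1 1-q->2 3-p->4 4-p->3 5-p->6 6-p->5 7-p->8 8-p->7
step 1: apply R3 at {0↦3, 1↦4, 2↦2}  → |V|=7 |E|=7  E = 0-q->0 1-p->1 1-q->2 5-p->6 6-p->5 7-p->8 8-p->7
step 2: apply R3 at {0↦5, 1↦6, 2↦2}  → |V|=5 |E|=5  E = 0-q->0 1-p->1 1-q->2 7-p->8 8-p->7
step 3: apply R3 at {0↦7, 1↦8, 2↦2}  → |V|=3 |E|=3  E = 0-q->0 1-p->1 1-q->2
normal form: no rule applies after step 3

Answer: 3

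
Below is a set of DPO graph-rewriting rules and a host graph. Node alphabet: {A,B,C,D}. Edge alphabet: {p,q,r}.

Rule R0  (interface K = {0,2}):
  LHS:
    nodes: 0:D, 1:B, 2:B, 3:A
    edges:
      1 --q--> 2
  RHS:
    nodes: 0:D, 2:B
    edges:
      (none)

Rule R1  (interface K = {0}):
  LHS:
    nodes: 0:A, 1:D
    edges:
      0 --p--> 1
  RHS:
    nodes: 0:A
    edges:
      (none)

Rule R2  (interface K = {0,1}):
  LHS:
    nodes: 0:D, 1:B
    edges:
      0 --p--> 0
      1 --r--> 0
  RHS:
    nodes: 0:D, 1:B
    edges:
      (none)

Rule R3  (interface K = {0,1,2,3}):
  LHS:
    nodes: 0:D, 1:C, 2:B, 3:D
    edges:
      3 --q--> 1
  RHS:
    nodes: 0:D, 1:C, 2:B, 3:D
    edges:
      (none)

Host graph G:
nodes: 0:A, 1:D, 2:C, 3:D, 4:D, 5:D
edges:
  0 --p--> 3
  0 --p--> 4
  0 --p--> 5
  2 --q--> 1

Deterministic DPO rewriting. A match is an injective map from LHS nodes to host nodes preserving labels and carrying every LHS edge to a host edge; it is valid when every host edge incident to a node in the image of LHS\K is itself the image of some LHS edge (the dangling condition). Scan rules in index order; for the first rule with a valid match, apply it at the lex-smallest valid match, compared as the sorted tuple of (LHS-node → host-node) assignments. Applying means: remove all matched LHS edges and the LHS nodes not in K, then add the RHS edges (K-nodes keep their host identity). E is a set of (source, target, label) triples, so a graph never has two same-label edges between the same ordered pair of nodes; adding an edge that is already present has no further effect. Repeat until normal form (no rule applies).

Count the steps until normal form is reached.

initial: |V|=6 |E|=4  E = 0-p->3 0-p->4 0-p->5 2-q->1
step 1: apply R1 at {0↦0, 1↦3}  → |V|=5 |E|=3  E = 0-p->4 0-p->5 2-q->1
step 2: apply R1 at {0↦0, 1↦4}  → |V|=4 |E|=2  E = 0-p->5 2-q->1
step 3: apply R1 at {0↦0, 1↦5}  → |V|=3 |E|=1  E = 2-q->1
halt: no rule applies after step 3

Answer: 3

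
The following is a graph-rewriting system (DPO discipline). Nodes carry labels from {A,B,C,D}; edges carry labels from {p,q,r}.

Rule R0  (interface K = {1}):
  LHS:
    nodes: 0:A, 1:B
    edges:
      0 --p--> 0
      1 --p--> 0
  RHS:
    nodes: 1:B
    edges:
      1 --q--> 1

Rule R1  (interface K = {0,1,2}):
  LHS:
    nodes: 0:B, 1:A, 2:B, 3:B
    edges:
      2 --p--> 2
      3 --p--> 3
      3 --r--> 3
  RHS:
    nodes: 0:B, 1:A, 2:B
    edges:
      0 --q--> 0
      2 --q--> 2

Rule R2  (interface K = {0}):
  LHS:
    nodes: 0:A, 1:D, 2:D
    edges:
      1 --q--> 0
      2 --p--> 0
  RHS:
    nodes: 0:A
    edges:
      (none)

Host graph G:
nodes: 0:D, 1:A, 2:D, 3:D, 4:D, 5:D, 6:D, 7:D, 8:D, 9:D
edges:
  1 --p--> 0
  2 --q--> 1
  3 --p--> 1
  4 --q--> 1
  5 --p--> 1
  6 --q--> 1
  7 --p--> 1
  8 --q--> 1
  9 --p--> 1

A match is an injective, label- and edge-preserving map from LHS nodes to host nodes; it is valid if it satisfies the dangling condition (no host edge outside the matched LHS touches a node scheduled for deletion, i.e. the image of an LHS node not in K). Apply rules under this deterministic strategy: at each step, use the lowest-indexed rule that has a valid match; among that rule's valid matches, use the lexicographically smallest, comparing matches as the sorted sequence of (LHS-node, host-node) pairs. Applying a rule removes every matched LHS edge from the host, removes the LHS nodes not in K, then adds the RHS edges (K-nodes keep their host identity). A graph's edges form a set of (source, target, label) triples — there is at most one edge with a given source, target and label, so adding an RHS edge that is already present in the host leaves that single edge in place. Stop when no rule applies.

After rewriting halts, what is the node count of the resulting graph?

[0] host  ⇒  10 nodes, 9 edges  {1-p->0 2-q->1 3-p->1 4-q->1 5-p->1 6-q->1 7-p->1 8-q->1 9-p->1}
[1] R2 @ {0↦1, 1↦2, 2↦3}  ⇒  8 nodes, 7 edges  {1-p->0 4-q->1 5-p->1 6-q->1 7-p->1 8-q->1 9-p->1}
[2] R2 @ {0↦1, 1↦4, 2↦5}  ⇒  6 nodes, 5 edges  {1-p->0 6-q->1 7-p->1 8-q->1 9-p->1}
[3] R2 @ {0↦1, 1↦6, 2↦7}  ⇒  4 nodes, 3 edges  {1-p->0 8-q->1 9-p->1}
[4] R2 @ {0↦1, 1↦8, 2↦9}  ⇒  2 nodes, 1 edges  {1-p->0}
normal form: no rule applies after step 4
NF nodes: {0:D, 1:A}

Answer: 2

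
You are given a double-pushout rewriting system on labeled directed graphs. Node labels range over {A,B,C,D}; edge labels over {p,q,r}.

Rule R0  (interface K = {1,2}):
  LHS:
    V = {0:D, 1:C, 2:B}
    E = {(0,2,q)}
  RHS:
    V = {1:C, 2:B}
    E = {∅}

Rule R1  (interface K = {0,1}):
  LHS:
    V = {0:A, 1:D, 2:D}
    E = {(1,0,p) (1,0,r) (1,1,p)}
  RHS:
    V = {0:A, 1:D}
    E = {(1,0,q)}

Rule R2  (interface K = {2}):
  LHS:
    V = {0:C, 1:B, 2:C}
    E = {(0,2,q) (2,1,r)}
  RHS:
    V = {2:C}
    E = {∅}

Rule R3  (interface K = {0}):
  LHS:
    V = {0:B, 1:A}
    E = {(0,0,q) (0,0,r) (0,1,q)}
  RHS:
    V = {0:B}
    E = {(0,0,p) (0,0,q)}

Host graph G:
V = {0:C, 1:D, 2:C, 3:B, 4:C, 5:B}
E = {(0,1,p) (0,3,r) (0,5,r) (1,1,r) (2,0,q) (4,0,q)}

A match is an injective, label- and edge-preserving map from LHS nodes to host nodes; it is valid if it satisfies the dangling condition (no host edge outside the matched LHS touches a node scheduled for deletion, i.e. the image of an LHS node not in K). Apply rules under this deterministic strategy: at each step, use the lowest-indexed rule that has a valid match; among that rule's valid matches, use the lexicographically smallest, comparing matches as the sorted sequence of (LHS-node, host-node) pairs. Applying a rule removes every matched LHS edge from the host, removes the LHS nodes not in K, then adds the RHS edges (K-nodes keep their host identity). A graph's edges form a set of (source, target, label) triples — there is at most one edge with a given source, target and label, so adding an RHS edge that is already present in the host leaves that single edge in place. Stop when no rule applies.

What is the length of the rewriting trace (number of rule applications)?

start.  V:6 E:6  edges: 0-p->1 0-r->3 0-r->5 1-r->1 2-q->0 4-q->0
1. fire R2 via {0↦2, 1↦3, 2↦0}  →  V:4 E:4  edges: 0-p->1 0-r->5 1-r->1 4-q->0
2. fire R2 via {0↦4, 1↦5, 2↦0}  →  V:2 E:2  edges: 0-p->1 1-r->1
normal form: no rule applies after step 2

Answer: 2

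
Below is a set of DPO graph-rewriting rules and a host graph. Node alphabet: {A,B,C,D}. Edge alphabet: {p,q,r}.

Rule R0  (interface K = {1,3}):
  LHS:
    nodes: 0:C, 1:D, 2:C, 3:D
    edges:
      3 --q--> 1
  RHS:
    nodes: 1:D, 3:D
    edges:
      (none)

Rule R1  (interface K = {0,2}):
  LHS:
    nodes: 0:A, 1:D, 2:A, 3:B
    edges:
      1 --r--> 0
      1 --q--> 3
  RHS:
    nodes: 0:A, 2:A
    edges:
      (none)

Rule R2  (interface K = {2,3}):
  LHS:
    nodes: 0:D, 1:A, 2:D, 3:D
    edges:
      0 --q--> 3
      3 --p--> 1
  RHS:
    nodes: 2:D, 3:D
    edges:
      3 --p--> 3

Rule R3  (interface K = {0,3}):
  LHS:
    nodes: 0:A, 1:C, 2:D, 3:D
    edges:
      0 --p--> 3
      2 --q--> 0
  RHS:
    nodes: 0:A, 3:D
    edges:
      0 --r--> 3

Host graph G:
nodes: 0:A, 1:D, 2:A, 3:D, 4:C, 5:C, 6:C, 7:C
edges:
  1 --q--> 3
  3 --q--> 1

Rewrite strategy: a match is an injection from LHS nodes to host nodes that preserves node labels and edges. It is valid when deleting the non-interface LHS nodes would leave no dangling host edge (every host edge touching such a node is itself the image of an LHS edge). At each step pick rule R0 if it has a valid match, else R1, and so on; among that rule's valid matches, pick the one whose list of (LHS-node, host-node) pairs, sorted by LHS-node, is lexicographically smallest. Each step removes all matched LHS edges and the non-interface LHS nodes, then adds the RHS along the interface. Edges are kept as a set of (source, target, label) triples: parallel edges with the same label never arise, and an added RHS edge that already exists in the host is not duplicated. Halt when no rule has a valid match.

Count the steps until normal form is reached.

Answer: 2

Steps:
start.  V:8 E:2  edges: 1-q->3 3-q->1
1. fire R0 via {0↦4, 1↦1, 2↦5, 3↦3}  →  V:6 E:1  edges: 1-q->3
2. fire R0 via {0↦6, 1↦3, 2↦7, 3↦1}  →  V:4 E:0  edges: ∅
final graph: no rule applies after step 2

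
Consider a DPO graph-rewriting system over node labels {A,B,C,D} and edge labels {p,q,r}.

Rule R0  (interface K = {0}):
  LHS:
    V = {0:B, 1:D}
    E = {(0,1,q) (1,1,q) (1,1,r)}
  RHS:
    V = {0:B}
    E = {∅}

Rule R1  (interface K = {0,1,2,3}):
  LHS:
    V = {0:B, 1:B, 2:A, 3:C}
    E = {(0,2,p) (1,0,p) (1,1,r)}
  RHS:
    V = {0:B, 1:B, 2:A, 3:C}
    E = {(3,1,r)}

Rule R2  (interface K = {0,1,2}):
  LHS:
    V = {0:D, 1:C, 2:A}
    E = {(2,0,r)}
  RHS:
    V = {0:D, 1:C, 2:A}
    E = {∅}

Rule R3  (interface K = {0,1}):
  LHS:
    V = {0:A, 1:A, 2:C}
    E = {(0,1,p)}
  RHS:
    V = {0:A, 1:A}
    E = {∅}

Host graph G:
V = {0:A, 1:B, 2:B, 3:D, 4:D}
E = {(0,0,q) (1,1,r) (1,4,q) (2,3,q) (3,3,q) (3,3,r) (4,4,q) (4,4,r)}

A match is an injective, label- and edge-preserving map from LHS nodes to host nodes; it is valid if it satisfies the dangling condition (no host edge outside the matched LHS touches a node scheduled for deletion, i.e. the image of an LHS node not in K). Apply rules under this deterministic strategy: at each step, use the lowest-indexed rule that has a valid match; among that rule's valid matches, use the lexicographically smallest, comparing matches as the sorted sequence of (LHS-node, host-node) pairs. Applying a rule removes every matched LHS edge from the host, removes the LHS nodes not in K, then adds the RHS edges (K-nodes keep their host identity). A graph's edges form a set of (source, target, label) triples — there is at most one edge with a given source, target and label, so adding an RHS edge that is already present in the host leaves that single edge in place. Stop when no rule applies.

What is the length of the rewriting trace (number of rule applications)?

Answer: 2

Rewrite trace:
initial: |V|=5 |E|=8  E = 0-q->0 1-r->1 1-q->4 2-q->3 3-q->3 3-r->3 4-q->4 4-r->4
step 1: apply R0 at {0↦1, 1↦4}  → |V|=4 |E|=5  E = 0-q->0 1-r->1 2-q->3 3-q->3 3-r->3
step 2: apply R0 at {0↦2, 1↦3}  → |V|=3 |E|=2  E = 0-q->0 1-r->1
halt: no rule applies after step 2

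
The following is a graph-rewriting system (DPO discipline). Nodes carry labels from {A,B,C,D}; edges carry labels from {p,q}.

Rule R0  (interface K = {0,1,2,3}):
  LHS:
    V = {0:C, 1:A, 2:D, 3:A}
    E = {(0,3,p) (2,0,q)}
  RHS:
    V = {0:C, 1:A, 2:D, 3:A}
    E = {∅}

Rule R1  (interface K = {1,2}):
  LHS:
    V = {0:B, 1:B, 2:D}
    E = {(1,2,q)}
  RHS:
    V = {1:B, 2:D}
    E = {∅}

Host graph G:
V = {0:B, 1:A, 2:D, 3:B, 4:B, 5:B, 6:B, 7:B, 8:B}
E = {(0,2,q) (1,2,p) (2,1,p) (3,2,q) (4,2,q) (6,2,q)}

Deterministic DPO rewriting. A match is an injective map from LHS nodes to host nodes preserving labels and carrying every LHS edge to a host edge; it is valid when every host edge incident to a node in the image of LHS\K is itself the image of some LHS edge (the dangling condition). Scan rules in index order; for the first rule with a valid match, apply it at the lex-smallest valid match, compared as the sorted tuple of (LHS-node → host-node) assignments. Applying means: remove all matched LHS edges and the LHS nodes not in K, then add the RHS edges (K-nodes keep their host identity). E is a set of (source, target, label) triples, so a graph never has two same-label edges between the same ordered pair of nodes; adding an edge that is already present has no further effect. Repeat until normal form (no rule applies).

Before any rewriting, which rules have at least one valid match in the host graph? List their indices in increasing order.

R0: no valid match — LHS pattern not found
R1: 12 valid matches — {0↦5, 1↦0, 2↦2}, {0↦5, 1↦3, 2↦2}, {0↦5, 1↦4, 2↦2} (+9 more)

Answer: [R1]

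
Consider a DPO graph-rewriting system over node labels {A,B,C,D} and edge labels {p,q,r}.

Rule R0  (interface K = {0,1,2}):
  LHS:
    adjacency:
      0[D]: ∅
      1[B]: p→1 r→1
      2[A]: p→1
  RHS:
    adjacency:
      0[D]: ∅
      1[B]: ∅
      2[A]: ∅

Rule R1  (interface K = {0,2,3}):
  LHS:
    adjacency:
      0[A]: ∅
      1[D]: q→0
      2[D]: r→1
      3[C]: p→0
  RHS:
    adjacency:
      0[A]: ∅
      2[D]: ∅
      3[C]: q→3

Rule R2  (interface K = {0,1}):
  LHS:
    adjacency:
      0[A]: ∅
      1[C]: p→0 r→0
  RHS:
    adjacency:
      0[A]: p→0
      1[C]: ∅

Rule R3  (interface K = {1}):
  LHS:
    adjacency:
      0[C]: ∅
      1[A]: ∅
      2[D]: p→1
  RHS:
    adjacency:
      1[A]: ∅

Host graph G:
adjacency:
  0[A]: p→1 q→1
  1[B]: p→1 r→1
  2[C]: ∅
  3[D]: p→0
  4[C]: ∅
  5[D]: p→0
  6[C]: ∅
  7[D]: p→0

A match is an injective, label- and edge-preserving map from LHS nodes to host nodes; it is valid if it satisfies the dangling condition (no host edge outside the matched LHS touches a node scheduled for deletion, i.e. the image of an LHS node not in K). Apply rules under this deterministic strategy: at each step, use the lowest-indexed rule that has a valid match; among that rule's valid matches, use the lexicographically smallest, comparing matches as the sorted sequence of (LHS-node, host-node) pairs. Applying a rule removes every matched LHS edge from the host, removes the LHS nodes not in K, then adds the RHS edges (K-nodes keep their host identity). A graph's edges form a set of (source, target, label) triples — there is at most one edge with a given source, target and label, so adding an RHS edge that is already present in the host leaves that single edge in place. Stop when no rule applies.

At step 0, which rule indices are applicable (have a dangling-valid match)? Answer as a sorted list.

R0: 3 valid matches — {0↦3, 1↦1, 2↦0}, {0↦5, 1↦1, 2↦0}, {0↦7, 1↦1, 2↦0}
R1: no valid match — LHS pattern not found
R2: no valid match — LHS pattern not found
R3: 9 valid matches — {0↦2, 1↦0, 2↦3}, {0↦2, 1↦0, 2↦5}, {0↦2, 1↦0, 2↦7} (+6 more)

Answer: [R0,R3]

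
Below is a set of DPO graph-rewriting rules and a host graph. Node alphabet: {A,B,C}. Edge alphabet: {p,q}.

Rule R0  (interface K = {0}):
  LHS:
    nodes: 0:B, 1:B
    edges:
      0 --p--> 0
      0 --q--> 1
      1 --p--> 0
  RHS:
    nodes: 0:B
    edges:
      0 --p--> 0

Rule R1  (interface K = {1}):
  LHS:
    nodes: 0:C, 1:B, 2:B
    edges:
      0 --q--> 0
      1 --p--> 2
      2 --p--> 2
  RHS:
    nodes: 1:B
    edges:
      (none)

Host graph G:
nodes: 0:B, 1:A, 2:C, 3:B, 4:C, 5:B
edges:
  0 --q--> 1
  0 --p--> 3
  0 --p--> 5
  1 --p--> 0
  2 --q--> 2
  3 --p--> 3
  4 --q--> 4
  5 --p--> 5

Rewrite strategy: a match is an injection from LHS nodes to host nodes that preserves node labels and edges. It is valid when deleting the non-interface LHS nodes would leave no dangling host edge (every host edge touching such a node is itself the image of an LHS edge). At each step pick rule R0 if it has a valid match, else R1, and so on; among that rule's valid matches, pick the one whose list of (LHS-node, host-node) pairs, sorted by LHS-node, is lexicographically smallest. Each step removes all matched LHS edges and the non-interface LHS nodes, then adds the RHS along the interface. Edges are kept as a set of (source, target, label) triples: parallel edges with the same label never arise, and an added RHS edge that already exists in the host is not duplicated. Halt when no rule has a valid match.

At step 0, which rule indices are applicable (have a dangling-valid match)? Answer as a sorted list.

R0: no valid match — LHS pattern not found
R1: 4 valid matches — {0↦2, 1↦0, 2↦3}, {0↦2, 1↦0, 2↦5}, {0↦4, 1↦0, 2↦3} (+1 more)

Answer: [R1]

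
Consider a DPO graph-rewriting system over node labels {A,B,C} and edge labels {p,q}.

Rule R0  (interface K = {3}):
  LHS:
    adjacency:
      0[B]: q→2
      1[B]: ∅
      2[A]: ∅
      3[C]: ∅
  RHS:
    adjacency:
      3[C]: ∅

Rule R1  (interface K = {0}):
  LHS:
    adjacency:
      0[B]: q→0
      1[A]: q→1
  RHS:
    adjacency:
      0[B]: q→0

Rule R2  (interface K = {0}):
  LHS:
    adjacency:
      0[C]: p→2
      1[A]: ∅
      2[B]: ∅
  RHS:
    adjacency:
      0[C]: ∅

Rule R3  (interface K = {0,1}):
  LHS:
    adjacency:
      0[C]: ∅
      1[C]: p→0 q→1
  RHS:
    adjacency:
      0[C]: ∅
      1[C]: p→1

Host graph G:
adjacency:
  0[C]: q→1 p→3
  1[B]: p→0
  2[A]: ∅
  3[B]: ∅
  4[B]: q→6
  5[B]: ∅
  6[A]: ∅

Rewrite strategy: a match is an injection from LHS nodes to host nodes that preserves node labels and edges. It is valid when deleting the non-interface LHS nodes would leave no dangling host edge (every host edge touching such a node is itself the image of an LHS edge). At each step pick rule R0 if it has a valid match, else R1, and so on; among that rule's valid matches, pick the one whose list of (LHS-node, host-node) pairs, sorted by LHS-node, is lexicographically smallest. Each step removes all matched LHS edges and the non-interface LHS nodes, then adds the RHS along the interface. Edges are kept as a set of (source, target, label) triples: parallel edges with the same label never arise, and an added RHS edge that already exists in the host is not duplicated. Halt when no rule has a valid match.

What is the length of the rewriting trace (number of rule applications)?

Answer: 2

Derivation:
initial: |V|=7 |E|=4  E = 0-q->1 0-p->3 1-p->0 4-q->6
step 1: apply R0 at {0↦4, 1↦5, 2↦6, 3↦0}  → |V|=4 |E|=3  E = 0-q->1 0-p->3 1-p->0
step 2: apply R2 at {0↦0, 1↦2, 2↦3}  → |V|=2 |E|=2  E = 0-q->1 1-p->0
halt: no rule applies after step 2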